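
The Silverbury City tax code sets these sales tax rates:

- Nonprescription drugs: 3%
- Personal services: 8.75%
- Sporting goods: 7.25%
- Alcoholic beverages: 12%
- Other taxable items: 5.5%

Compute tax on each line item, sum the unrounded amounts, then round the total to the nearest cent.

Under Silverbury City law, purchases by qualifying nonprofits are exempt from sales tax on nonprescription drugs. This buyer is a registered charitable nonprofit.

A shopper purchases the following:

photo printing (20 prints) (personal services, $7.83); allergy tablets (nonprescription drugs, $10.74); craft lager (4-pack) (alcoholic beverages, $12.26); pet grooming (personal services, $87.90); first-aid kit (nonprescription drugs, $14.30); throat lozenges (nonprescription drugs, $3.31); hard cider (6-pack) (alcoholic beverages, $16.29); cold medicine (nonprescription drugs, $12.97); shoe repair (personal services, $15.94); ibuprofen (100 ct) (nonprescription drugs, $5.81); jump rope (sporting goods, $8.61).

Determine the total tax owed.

Photo printing (20 prints) $7.83: personal services → 8.75% → $0.685125
Allergy tablets $10.74: nonprescription drugs, buyer-exempt → 0% → $0.00
Craft lager (4-pack) $12.26: alcoholic beverages → 12% → $1.4712
Pet grooming $87.90: personal services → 8.75% → $7.69125
First-aid kit $14.30: nonprescription drugs, buyer-exempt → 0% → $0.00
Throat lozenges $3.31: nonprescription drugs, buyer-exempt → 0% → $0.00
Hard cider (6-pack) $16.29: alcoholic beverages → 12% → $1.9548
Cold medicine $12.97: nonprescription drugs, buyer-exempt → 0% → $0.00
Shoe repair $15.94: personal services → 8.75% → $1.39475
Ibuprofen (100 ct) $5.81: nonprescription drugs, buyer-exempt → 0% → $0.00
Jump rope $8.61: sporting goods → 7.25% → $0.624225
Unrounded tax sum = $13.82135 → $13.82

$13.82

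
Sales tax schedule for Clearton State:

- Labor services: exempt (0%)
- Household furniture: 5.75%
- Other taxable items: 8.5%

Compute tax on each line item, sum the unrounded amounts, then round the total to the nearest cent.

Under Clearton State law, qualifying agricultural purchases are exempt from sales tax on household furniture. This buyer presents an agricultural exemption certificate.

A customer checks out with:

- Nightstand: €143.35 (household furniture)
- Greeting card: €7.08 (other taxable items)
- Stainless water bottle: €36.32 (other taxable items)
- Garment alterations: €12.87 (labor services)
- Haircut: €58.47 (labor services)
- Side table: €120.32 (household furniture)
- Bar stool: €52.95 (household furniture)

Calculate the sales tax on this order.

€3.69

Nightstand €143.35: household furniture, buyer-exempt → 0% → €0.00
Greeting card €7.08: other taxable items → 8.5% → €0.6018
Stainless water bottle €36.32: other taxable items → 8.5% → €3.0872
Garment alterations €12.87: labor services → 0% → €0.00
Haircut €58.47: labor services → 0% → €0.00
Side table €120.32: household furniture, buyer-exempt → 0% → €0.00
Bar stool €52.95: household furniture, buyer-exempt → 0% → €0.00
Unrounded tax sum = €3.689 → €3.69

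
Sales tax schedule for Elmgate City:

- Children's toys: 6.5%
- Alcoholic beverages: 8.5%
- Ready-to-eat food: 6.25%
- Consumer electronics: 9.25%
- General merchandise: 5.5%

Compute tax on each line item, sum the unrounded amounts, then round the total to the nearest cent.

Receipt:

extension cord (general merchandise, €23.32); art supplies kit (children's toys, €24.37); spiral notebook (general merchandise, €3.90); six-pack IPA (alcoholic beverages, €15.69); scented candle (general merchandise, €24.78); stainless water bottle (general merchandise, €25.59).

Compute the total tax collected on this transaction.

Extension cord €23.32: general merchandise → 5.5% → €1.2826
Art supplies kit €24.37: children's toys → 6.5% → €1.58405
Spiral notebook €3.90: general merchandise → 5.5% → €0.2145
Six-pack IPA €15.69: alcoholic beverages → 8.5% → €1.33365
Scented candle €24.78: general merchandise → 5.5% → €1.3629
Stainless water bottle €25.59: general merchandise → 5.5% → €1.40745
Unrounded tax sum = €7.18515 → €7.19

€7.19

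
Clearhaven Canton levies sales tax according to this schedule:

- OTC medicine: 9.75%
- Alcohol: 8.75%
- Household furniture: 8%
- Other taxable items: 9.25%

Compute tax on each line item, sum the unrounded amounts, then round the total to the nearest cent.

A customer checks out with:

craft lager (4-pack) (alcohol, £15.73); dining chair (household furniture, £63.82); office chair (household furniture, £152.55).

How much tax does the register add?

£18.69

Craft lager (4-pack) £15.73: alcohol → 8.75% → £1.376375
Dining chair £63.82: household furniture → 8% → £5.1056
Office chair £152.55: household furniture → 8% → £12.204
Unrounded tax sum = £18.685975 → £18.69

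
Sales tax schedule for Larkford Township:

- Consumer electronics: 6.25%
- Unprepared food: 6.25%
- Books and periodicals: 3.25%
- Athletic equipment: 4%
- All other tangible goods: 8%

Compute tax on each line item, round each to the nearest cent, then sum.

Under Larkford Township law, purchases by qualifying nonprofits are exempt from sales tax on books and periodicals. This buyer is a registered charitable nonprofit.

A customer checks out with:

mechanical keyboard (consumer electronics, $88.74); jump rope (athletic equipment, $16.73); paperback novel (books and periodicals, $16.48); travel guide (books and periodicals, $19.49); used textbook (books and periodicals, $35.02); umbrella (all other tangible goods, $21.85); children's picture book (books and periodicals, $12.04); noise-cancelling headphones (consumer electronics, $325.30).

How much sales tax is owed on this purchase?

Mechanical keyboard $88.74: consumer electronics → 6.25% → $5.55
Jump rope $16.73: athletic equipment → 4% → $0.67
Paperback novel $16.48: books and periodicals, buyer-exempt → 0% → $0.00
Travel guide $19.49: books and periodicals, buyer-exempt → 0% → $0.00
Used textbook $35.02: books and periodicals, buyer-exempt → 0% → $0.00
Umbrella $21.85: all other tangible goods → 8% → $1.75
Children's picture book $12.04: books and periodicals, buyer-exempt → 0% → $0.00
Noise-cancelling headphones $325.30: consumer electronics → 6.25% → $20.33
Total tax = $5.55 + $0.67 + $1.75 + $20.33 = $28.30

$28.30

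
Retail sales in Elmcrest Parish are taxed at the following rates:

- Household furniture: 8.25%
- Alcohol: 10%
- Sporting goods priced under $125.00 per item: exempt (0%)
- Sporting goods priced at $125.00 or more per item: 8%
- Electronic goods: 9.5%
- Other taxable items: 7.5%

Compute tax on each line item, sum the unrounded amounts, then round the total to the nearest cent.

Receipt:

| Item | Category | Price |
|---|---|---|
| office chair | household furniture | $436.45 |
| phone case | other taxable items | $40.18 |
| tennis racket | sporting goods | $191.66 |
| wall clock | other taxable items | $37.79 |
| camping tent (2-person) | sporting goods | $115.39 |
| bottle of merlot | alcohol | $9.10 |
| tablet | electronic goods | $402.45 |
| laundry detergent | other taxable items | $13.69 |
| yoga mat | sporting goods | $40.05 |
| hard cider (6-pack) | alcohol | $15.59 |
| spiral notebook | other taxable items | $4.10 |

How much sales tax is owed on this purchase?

$99.22

Office chair $436.45: household furniture → 8.25% → $36.007125
Phone case $40.18: other taxable items → 7.5% → $3.0135
Tennis racket $191.66: sporting goods, $125.00 or more → 8% → $15.3328
Wall clock $37.79: other taxable items → 7.5% → $2.83425
Camping tent (2-person) $115.39: sporting goods, under $125.00 → 0% → $0.00
Bottle of merlot $9.10: alcohol → 10% → $0.91
Tablet $402.45: electronic goods → 9.5% → $38.23275
Laundry detergent $13.69: other taxable items → 7.5% → $1.02675
Yoga mat $40.05: sporting goods, under $125.00 → 0% → $0.00
Hard cider (6-pack) $15.59: alcohol → 10% → $1.559
Spiral notebook $4.10: other taxable items → 7.5% → $0.3075
Unrounded tax sum = $99.223675 → $99.22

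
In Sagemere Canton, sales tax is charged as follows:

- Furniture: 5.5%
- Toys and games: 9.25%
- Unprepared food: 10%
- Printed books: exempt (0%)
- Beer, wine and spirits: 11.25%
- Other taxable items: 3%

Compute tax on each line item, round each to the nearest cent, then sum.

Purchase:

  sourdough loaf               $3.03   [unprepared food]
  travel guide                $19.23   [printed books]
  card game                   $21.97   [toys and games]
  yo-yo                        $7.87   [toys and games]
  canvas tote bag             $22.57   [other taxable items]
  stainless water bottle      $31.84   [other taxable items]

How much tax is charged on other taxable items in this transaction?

$1.64

Canvas tote bag $22.57: other taxable items → 3% → $0.68
Stainless water bottle $31.84: other taxable items → 3% → $0.96
Tax on other taxable items = $0.68 + $0.96 = $1.64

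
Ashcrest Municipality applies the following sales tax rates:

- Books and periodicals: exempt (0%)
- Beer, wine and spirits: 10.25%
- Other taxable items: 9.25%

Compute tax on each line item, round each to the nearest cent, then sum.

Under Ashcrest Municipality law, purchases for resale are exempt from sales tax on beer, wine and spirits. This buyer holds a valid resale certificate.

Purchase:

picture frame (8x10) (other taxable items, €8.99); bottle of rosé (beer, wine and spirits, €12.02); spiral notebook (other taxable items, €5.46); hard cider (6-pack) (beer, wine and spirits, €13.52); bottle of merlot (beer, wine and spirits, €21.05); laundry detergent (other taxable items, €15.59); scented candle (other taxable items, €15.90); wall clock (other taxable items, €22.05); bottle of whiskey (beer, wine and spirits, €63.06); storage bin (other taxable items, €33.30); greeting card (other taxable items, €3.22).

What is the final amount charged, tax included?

€223.83

Picture frame (8x10) €8.99: other taxable items → 9.25% → €0.83
Bottle of rosé €12.02: beer, wine and spirits, buyer-exempt → 0% → €0.00
Spiral notebook €5.46: other taxable items → 9.25% → €0.51
Hard cider (6-pack) €13.52: beer, wine and spirits, buyer-exempt → 0% → €0.00
Bottle of merlot €21.05: beer, wine and spirits, buyer-exempt → 0% → €0.00
Laundry detergent €15.59: other taxable items → 9.25% → €1.44
Scented candle €15.90: other taxable items → 9.25% → €1.47
Wall clock €22.05: other taxable items → 9.25% → €2.04
Bottle of whiskey €63.06: beer, wine and spirits, buyer-exempt → 0% → €0.00
Storage bin €33.30: other taxable items → 9.25% → €3.08
Greeting card €3.22: other taxable items → 9.25% → €0.30
Subtotal = €214.16; tax = €9.67; total due = €223.83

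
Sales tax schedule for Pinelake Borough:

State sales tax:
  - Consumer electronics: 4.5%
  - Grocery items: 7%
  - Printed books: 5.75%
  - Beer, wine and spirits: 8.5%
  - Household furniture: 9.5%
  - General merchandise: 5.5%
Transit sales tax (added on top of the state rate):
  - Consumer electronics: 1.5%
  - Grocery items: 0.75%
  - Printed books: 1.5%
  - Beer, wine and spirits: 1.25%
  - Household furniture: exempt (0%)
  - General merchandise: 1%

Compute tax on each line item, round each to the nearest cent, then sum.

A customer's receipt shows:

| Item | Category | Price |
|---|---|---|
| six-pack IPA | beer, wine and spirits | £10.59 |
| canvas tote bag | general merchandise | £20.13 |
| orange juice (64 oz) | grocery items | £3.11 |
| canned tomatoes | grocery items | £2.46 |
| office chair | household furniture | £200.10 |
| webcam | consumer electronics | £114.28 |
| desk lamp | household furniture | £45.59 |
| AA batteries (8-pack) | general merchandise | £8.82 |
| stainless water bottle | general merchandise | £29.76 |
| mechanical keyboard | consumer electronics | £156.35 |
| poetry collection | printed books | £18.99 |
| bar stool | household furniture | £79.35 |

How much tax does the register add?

£53.77

Six-pack IPA £10.59: beer, wine and spirits → 8.5% + 1.25% transit = 9.75% → £1.03
Canvas tote bag £20.13: general merchandise → 5.5% + 1% transit = 6.5% → £1.31
Orange juice (64 oz) £3.11: grocery items → 7% + 0.75% transit = 7.75% → £0.24
Canned tomatoes £2.46: grocery items → 7% + 0.75% transit = 7.75% → £0.19
Office chair £200.10: household furniture → 9.5% + 0% transit = 9.5% → £19.01
Webcam £114.28: consumer electronics → 4.5% + 1.5% transit = 6% → £6.86
Desk lamp £45.59: household furniture → 9.5% + 0% transit = 9.5% → £4.33
AA batteries (8-pack) £8.82: general merchandise → 5.5% + 1% transit = 6.5% → £0.57
Stainless water bottle £29.76: general merchandise → 5.5% + 1% transit = 6.5% → £1.93
Mechanical keyboard £156.35: consumer electronics → 4.5% + 1.5% transit = 6% → £9.38
Poetry collection £18.99: printed books → 5.75% + 1.5% transit = 7.25% → £1.38
Bar stool £79.35: household furniture → 9.5% + 0% transit = 9.5% → £7.54
Total tax = £1.03 + £1.31 + £0.24 + £0.19 + £19.01 + £6.86 + £4.33 + £0.57 + £1.93 + £9.38 + £1.38 + £7.54 = £53.77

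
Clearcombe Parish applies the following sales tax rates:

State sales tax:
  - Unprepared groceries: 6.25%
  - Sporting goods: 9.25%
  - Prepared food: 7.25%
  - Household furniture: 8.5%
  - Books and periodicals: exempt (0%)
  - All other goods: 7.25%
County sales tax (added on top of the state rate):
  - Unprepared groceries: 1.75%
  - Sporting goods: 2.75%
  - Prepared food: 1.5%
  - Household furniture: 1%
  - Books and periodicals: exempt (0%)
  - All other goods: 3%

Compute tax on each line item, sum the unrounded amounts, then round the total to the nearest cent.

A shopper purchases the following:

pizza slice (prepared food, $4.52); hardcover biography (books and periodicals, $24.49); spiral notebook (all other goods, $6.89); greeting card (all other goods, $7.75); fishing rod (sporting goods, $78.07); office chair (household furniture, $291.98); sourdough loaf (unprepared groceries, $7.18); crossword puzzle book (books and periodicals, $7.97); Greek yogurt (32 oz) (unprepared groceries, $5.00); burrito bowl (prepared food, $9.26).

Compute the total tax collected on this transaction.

$40.79

Pizza slice $4.52: prepared food → 7.25% + 1.5% county = 8.75% → $0.3955
Hardcover biography $24.49: books and periodicals → 0% + 0% county = 0% → $0.00
Spiral notebook $6.89: all other goods → 7.25% + 3% county = 10.25% → $0.706225
Greeting card $7.75: all other goods → 7.25% + 3% county = 10.25% → $0.794375
Fishing rod $78.07: sporting goods → 9.25% + 2.75% county = 12% → $9.3684
Office chair $291.98: household furniture → 8.5% + 1% county = 9.5% → $27.7381
Sourdough loaf $7.18: unprepared groceries → 6.25% + 1.75% county = 8% → $0.5744
Crossword puzzle book $7.97: books and periodicals → 0% + 0% county = 0% → $0.00
Greek yogurt (32 oz) $5.00: unprepared groceries → 6.25% + 1.75% county = 8% → $0.40
Burrito bowl $9.26: prepared food → 7.25% + 1.5% county = 8.75% → $0.81025
Unrounded tax sum = $40.78725 → $40.79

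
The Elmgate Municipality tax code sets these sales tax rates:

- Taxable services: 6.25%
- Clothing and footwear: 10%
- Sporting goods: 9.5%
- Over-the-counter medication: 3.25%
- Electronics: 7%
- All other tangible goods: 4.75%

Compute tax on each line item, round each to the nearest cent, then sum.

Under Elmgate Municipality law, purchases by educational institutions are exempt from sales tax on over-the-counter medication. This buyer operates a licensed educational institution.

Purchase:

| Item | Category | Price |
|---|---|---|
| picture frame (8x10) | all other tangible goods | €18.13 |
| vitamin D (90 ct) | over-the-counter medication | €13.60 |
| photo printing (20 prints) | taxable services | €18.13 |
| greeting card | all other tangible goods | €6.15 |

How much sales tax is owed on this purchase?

€2.28

Picture frame (8x10) €18.13: all other tangible goods → 4.75% → €0.86
Vitamin D (90 ct) €13.60: over-the-counter medication, buyer-exempt → 0% → €0.00
Photo printing (20 prints) €18.13: taxable services → 6.25% → €1.13
Greeting card €6.15: all other tangible goods → 4.75% → €0.29
Total tax = €0.86 + €1.13 + €0.29 = €2.28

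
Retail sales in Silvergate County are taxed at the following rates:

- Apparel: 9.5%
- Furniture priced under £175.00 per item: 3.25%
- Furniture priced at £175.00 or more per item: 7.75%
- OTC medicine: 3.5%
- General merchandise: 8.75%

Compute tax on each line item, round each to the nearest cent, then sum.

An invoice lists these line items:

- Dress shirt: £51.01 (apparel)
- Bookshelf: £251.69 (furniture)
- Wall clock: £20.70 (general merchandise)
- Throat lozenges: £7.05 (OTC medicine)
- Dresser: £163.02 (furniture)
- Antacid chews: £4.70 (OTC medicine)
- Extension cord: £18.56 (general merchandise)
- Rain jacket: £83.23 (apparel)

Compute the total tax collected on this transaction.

Dress shirt £51.01: apparel → 9.5% → £4.85
Bookshelf £251.69: furniture, £175.00 or more → 7.75% → £19.51
Wall clock £20.70: general merchandise → 8.75% → £1.81
Throat lozenges £7.05: OTC medicine → 3.5% → £0.25
Dresser £163.02: furniture, under £175.00 → 3.25% → £5.30
Antacid chews £4.70: OTC medicine → 3.5% → £0.16
Extension cord £18.56: general merchandise → 8.75% → £1.62
Rain jacket £83.23: apparel → 9.5% → £7.91
Total tax = £4.85 + £19.51 + £1.81 + £0.25 + £5.30 + £0.16 + £1.62 + £7.91 = £41.41

£41.41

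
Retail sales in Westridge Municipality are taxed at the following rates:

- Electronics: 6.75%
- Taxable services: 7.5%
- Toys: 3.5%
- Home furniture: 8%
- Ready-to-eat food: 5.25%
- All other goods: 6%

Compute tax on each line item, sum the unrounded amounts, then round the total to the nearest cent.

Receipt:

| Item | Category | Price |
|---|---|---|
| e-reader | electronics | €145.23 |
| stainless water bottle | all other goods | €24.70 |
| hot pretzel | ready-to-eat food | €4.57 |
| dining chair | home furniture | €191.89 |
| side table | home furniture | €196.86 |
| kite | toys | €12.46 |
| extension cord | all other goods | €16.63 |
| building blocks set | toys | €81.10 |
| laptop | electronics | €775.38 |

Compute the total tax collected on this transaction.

€99.24

E-reader €145.23: electronics → 6.75% → €9.803025
Stainless water bottle €24.70: all other goods → 6% → €1.482
Hot pretzel €4.57: ready-to-eat food → 5.25% → €0.239925
Dining chair €191.89: home furniture → 8% → €15.3512
Side table €196.86: home furniture → 8% → €15.7488
Kite €12.46: toys → 3.5% → €0.4361
Extension cord €16.63: all other goods → 6% → €0.9978
Building blocks set €81.10: toys → 3.5% → €2.8385
Laptop €775.38: electronics → 6.75% → €52.33815
Unrounded tax sum = €99.2355 → €99.24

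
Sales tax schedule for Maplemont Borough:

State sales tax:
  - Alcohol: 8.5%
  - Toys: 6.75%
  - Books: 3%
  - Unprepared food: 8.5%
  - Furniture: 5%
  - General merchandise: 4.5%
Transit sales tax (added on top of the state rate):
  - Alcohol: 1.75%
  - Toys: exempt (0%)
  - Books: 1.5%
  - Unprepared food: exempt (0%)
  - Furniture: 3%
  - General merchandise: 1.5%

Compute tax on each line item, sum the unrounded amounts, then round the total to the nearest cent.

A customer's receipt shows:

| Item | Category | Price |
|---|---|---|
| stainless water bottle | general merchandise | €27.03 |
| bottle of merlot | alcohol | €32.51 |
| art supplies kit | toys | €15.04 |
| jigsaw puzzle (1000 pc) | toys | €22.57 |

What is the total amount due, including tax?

€104.64

Stainless water bottle €27.03: general merchandise → 4.5% + 1.5% transit = 6% → €1.6218
Bottle of merlot €32.51: alcohol → 8.5% + 1.75% transit = 10.25% → €3.332275
Art supplies kit €15.04: toys → 6.75% + 0% transit = 6.75% → €1.0152
Jigsaw puzzle (1000 pc) €22.57: toys → 6.75% + 0% transit = 6.75% → €1.523475
Subtotal = €97.15; unrounded tax = €7.49275 → €7.49; total due = €104.64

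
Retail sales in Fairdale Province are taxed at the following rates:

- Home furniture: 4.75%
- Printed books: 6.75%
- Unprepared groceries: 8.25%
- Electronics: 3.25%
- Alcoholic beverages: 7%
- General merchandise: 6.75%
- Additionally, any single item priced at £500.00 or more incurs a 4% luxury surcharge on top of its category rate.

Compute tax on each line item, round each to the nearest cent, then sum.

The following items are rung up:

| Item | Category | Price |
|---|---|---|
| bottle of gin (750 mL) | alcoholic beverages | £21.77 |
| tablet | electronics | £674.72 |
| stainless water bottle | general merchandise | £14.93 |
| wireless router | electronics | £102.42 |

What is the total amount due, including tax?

Bottle of gin (750 mL) £21.77: alcoholic beverages → 7% → £1.52
Tablet £674.72: electronics → 3.25% + 4% surcharge = 7.25% → £48.92
Stainless water bottle £14.93: general merchandise → 6.75% → £1.01
Wireless router £102.42: electronics → 3.25% → £3.33
Subtotal = £813.84; tax = £54.78; total due = £868.62

£868.62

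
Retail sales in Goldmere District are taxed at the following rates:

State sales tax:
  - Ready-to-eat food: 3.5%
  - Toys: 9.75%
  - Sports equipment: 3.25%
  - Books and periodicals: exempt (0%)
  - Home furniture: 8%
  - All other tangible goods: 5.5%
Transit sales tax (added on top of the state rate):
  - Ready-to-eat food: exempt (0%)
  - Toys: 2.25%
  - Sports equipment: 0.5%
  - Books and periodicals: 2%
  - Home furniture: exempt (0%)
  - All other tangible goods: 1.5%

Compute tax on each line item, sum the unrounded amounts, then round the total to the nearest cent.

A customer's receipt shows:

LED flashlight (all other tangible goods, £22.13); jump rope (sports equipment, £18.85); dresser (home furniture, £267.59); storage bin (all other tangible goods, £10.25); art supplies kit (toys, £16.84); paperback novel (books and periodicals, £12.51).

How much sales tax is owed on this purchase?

£26.65

LED flashlight £22.13: all other tangible goods → 5.5% + 1.5% transit = 7% → £1.5491
Jump rope £18.85: sports equipment → 3.25% + 0.5% transit = 3.75% → £0.706875
Dresser £267.59: home furniture → 8% + 0% transit = 8% → £21.4072
Storage bin £10.25: all other tangible goods → 5.5% + 1.5% transit = 7% → £0.7175
Art supplies kit £16.84: toys → 9.75% + 2.25% transit = 12% → £2.0208
Paperback novel £12.51: books and periodicals → 0% + 2% transit = 2% → £0.2502
Unrounded tax sum = £26.651675 → £26.65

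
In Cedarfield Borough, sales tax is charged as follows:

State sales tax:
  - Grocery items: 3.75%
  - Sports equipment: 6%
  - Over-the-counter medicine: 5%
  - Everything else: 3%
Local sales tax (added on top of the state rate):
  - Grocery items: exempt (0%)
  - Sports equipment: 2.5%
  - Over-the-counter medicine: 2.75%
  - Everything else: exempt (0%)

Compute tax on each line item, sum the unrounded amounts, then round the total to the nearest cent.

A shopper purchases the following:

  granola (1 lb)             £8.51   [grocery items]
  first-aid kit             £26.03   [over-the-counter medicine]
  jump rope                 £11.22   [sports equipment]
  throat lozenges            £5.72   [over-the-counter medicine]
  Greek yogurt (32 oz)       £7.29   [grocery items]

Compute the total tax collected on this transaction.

£4.01

Granola (1 lb) £8.51: grocery items → 3.75% + 0% local = 3.75% → £0.319125
First-aid kit £26.03: over-the-counter medicine → 5% + 2.75% local = 7.75% → £2.017325
Jump rope £11.22: sports equipment → 6% + 2.5% local = 8.5% → £0.9537
Throat lozenges £5.72: over-the-counter medicine → 5% + 2.75% local = 7.75% → £0.4433
Greek yogurt (32 oz) £7.29: grocery items → 3.75% + 0% local = 3.75% → £0.273375
Unrounded tax sum = £4.006825 → £4.01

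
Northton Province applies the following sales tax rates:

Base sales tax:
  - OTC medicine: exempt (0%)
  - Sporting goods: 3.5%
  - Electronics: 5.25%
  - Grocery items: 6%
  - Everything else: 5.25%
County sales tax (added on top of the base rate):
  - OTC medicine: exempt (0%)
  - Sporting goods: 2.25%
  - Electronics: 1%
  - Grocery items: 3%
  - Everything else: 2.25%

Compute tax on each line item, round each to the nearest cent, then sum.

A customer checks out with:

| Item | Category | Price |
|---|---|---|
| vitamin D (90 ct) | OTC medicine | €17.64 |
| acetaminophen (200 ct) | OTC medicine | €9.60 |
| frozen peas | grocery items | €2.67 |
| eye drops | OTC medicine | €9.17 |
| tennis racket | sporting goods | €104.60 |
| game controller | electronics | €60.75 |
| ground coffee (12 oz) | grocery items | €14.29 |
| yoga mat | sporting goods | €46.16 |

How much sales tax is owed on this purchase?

€13.99

Vitamin D (90 ct) €17.64: OTC medicine → 0% + 0% county = 0% → €0.00
Acetaminophen (200 ct) €9.60: OTC medicine → 0% + 0% county = 0% → €0.00
Frozen peas €2.67: grocery items → 6% + 3% county = 9% → €0.24
Eye drops €9.17: OTC medicine → 0% + 0% county = 0% → €0.00
Tennis racket €104.60: sporting goods → 3.5% + 2.25% county = 5.75% → €6.01
Game controller €60.75: electronics → 5.25% + 1% county = 6.25% → €3.80
Ground coffee (12 oz) €14.29: grocery items → 6% + 3% county = 9% → €1.29
Yoga mat €46.16: sporting goods → 3.5% + 2.25% county = 5.75% → €2.65
Total tax = €0.24 + €6.01 + €3.80 + €1.29 + €2.65 = €13.99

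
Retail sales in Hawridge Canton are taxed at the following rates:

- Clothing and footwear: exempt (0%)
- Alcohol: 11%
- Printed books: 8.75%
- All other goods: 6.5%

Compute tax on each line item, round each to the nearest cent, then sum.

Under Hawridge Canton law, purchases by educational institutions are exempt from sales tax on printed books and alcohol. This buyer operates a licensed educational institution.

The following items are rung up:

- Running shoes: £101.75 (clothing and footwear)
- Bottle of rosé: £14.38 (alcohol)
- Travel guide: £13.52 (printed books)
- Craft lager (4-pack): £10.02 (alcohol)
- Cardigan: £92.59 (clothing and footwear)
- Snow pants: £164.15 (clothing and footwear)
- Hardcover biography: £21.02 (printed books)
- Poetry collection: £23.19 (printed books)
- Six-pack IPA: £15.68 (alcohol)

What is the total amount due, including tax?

£456.30

Running shoes £101.75: clothing and footwear → 0% → £0.00
Bottle of rosé £14.38: alcohol, buyer-exempt → 0% → £0.00
Travel guide £13.52: printed books, buyer-exempt → 0% → £0.00
Craft lager (4-pack) £10.02: alcohol, buyer-exempt → 0% → £0.00
Cardigan £92.59: clothing and footwear → 0% → £0.00
Snow pants £164.15: clothing and footwear → 0% → £0.00
Hardcover biography £21.02: printed books, buyer-exempt → 0% → £0.00
Poetry collection £23.19: printed books, buyer-exempt → 0% → £0.00
Six-pack IPA £15.68: alcohol, buyer-exempt → 0% → £0.00
Subtotal = £456.30; tax = £0.00; total due = £456.30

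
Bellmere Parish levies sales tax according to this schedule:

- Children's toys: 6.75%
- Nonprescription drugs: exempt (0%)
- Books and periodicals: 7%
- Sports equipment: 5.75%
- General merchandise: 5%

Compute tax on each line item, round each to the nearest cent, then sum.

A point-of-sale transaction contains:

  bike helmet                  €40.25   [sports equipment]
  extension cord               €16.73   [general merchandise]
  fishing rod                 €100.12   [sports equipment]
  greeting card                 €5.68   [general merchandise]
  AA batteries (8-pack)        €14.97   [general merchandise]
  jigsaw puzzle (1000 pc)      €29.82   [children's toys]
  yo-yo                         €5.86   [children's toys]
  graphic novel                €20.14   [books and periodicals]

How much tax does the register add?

€13.76

Bike helmet €40.25: sports equipment → 5.75% → €2.31
Extension cord €16.73: general merchandise → 5% → €0.84
Fishing rod €100.12: sports equipment → 5.75% → €5.76
Greeting card €5.68: general merchandise → 5% → €0.28
AA batteries (8-pack) €14.97: general merchandise → 5% → €0.75
Jigsaw puzzle (1000 pc) €29.82: children's toys → 6.75% → €2.01
Yo-yo €5.86: children's toys → 6.75% → €0.40
Graphic novel €20.14: books and periodicals → 7% → €1.41
Total tax = €2.31 + €0.84 + €5.76 + €0.28 + €0.75 + €2.01 + €0.40 + €1.41 = €13.76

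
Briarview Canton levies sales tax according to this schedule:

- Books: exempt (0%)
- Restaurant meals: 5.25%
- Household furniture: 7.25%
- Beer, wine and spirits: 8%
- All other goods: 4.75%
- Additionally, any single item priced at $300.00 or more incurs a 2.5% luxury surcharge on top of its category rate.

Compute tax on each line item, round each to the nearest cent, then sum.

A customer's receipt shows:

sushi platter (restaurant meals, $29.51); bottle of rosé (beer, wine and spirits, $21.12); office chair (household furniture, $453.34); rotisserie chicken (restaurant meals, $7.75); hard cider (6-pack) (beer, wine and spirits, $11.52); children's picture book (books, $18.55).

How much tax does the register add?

$48.77

Sushi platter $29.51: restaurant meals → 5.25% → $1.55
Bottle of rosé $21.12: beer, wine and spirits → 8% → $1.69
Office chair $453.34: household furniture → 7.25% + 2.5% surcharge = 9.75% → $44.20
Rotisserie chicken $7.75: restaurant meals → 5.25% → $0.41
Hard cider (6-pack) $11.52: beer, wine and spirits → 8% → $0.92
Children's picture book $18.55: books → 0% → $0.00
Total tax = $1.55 + $1.69 + $44.20 + $0.41 + $0.92 = $48.77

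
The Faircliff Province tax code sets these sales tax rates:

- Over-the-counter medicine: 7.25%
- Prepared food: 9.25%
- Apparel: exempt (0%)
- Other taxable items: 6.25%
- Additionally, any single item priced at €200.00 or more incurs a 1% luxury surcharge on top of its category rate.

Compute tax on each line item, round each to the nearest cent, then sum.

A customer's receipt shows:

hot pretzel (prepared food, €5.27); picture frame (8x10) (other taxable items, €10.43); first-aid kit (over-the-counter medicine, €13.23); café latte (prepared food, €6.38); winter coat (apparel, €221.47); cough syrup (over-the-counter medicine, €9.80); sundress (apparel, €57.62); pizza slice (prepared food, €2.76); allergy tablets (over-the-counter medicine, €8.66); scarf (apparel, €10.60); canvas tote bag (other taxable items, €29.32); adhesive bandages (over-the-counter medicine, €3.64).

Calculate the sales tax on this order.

€8.59

Hot pretzel €5.27: prepared food → 9.25% → €0.49
Picture frame (8x10) €10.43: other taxable items → 6.25% → €0.65
First-aid kit €13.23: over-the-counter medicine → 7.25% → €0.96
Café latte €6.38: prepared food → 9.25% → €0.59
Winter coat €221.47: apparel → 0% + 1% surcharge = 1% → €2.21
Cough syrup €9.80: over-the-counter medicine → 7.25% → €0.71
Sundress €57.62: apparel → 0% → €0.00
Pizza slice €2.76: prepared food → 9.25% → €0.26
Allergy tablets €8.66: over-the-counter medicine → 7.25% → €0.63
Scarf €10.60: apparel → 0% → €0.00
Canvas tote bag €29.32: other taxable items → 6.25% → €1.83
Adhesive bandages €3.64: over-the-counter medicine → 7.25% → €0.26
Total tax = €0.49 + €0.65 + €0.96 + €0.59 + €2.21 + €0.71 + €0.26 + €0.63 + €1.83 + €0.26 = €8.59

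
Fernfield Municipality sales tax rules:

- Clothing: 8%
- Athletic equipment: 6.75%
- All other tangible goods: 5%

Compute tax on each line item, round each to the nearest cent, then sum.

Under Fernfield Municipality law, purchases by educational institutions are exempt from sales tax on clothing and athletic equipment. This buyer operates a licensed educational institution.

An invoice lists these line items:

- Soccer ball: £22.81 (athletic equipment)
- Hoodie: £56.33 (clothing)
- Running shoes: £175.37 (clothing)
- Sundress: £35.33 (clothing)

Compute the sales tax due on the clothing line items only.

£0.00

Hoodie £56.33: clothing, buyer-exempt → 0% → £0.00
Running shoes £175.37: clothing, buyer-exempt → 0% → £0.00
Sundress £35.33: clothing, buyer-exempt → 0% → £0.00
Tax on clothing = £0.00 + £0.00 + £0.00 = £0.00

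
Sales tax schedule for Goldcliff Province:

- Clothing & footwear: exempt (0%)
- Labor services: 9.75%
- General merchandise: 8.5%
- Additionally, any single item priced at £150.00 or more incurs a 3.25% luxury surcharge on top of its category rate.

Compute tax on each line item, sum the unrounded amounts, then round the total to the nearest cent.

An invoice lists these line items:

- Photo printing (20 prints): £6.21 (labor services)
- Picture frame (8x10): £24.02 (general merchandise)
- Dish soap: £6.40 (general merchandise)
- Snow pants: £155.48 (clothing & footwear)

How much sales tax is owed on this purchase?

Photo printing (20 prints) £6.21: labor services → 9.75% → £0.605475
Picture frame (8x10) £24.02: general merchandise → 8.5% → £2.0417
Dish soap £6.40: general merchandise → 8.5% → £0.544
Snow pants £155.48: clothing & footwear → 0% + 3.25% surcharge = 3.25% → £5.0531
Unrounded tax sum = £8.244275 → £8.24

£8.24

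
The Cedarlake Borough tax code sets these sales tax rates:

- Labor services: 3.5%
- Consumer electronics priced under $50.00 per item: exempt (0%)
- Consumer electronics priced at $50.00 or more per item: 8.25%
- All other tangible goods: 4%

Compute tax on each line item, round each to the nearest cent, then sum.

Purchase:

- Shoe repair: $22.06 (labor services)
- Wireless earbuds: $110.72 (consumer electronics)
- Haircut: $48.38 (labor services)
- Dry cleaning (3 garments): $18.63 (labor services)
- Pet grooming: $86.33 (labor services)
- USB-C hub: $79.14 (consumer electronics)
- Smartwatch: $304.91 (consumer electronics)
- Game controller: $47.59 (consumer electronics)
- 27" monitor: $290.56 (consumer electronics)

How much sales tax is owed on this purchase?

$70.92

Shoe repair $22.06: labor services → 3.5% → $0.77
Wireless earbuds $110.72: consumer electronics, $50.00 or more → 8.25% → $9.13
Haircut $48.38: labor services → 3.5% → $1.69
Dry cleaning (3 garments) $18.63: labor services → 3.5% → $0.65
Pet grooming $86.33: labor services → 3.5% → $3.02
USB-C hub $79.14: consumer electronics, $50.00 or more → 8.25% → $6.53
Smartwatch $304.91: consumer electronics, $50.00 or more → 8.25% → $25.16
Game controller $47.59: consumer electronics, under $50.00 → 0% → $0.00
27" monitor $290.56: consumer electronics, $50.00 or more → 8.25% → $23.97
Total tax = $0.77 + $9.13 + $1.69 + $0.65 + $3.02 + $6.53 + $25.16 + $23.97 = $70.92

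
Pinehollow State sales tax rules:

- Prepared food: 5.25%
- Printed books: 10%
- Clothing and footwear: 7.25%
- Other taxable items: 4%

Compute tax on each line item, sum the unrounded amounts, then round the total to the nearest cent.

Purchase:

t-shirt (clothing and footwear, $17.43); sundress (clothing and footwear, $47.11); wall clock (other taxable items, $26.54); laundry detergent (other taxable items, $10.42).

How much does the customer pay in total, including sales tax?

$107.66

T-shirt $17.43: clothing and footwear → 7.25% → $1.263675
Sundress $47.11: clothing and footwear → 7.25% → $3.415475
Wall clock $26.54: other taxable items → 4% → $1.0616
Laundry detergent $10.42: other taxable items → 4% → $0.4168
Subtotal = $101.50; unrounded tax = $6.15755 → $6.16; total due = $107.66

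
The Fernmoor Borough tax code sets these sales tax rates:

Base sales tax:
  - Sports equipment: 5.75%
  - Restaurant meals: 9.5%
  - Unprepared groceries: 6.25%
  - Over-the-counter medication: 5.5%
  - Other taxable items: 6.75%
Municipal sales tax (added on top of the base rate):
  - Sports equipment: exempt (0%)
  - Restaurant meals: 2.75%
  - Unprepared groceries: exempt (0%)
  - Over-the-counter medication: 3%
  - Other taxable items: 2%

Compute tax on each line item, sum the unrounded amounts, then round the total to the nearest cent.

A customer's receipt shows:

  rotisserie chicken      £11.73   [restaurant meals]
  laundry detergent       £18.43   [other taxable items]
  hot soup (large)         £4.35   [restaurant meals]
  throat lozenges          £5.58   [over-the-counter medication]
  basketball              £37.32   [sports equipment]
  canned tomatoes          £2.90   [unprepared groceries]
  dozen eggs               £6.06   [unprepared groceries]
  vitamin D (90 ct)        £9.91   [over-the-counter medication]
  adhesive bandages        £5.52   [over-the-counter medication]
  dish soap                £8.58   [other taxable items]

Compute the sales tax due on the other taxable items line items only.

Laundry detergent £18.43: other taxable items → 6.75% + 2% municipal = 8.75% → £1.612625
Dish soap £8.58: other taxable items → 6.75% + 2% municipal = 8.75% → £0.75075
Tax on other taxable items: unrounded sum = £2.363375 → £2.36

£2.36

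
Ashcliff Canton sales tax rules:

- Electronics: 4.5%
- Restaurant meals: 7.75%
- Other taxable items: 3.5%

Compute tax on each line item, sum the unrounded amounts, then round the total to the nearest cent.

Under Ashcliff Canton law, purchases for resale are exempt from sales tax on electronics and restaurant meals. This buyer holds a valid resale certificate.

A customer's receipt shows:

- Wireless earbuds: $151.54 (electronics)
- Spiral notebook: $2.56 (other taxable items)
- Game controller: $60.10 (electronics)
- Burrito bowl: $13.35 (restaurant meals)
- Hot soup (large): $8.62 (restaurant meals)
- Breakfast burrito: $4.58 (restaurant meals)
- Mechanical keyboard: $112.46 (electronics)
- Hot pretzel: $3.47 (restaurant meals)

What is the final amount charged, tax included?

Wireless earbuds $151.54: electronics, buyer-exempt → 0% → $0.00
Spiral notebook $2.56: other taxable items → 3.5% → $0.0896
Game controller $60.10: electronics, buyer-exempt → 0% → $0.00
Burrito bowl $13.35: restaurant meals, buyer-exempt → 0% → $0.00
Hot soup (large) $8.62: restaurant meals, buyer-exempt → 0% → $0.00
Breakfast burrito $4.58: restaurant meals, buyer-exempt → 0% → $0.00
Mechanical keyboard $112.46: electronics, buyer-exempt → 0% → $0.00
Hot pretzel $3.47: restaurant meals, buyer-exempt → 0% → $0.00
Subtotal = $356.68; unrounded tax = $0.0896 → $0.09; total due = $356.77

$356.77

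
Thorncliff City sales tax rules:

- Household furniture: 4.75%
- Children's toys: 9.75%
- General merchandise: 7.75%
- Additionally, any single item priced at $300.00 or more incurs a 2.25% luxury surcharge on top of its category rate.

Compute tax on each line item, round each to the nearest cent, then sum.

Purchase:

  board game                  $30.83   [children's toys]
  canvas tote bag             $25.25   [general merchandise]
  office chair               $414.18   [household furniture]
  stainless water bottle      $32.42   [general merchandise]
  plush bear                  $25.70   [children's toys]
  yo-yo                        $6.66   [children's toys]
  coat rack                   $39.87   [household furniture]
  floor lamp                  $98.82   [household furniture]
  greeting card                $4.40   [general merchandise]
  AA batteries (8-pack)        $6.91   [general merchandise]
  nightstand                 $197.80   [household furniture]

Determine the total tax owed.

$56.49

Board game $30.83: children's toys → 9.75% → $3.01
Canvas tote bag $25.25: general merchandise → 7.75% → $1.96
Office chair $414.18: household furniture → 4.75% + 2.25% surcharge = 7% → $28.99
Stainless water bottle $32.42: general merchandise → 7.75% → $2.51
Plush bear $25.70: children's toys → 9.75% → $2.51
Yo-yo $6.66: children's toys → 9.75% → $0.65
Coat rack $39.87: household furniture → 4.75% → $1.89
Floor lamp $98.82: household furniture → 4.75% → $4.69
Greeting card $4.40: general merchandise → 7.75% → $0.34
AA batteries (8-pack) $6.91: general merchandise → 7.75% → $0.54
Nightstand $197.80: household furniture → 4.75% → $9.40
Total tax = $3.01 + $1.96 + $28.99 + $2.51 + $2.51 + $0.65 + $1.89 + $4.69 + $0.34 + $0.54 + $9.40 = $56.49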